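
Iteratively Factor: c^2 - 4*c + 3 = (c - 1)*(c - 3)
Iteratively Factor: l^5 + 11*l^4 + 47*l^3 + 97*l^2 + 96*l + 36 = (l + 3)*(l^4 + 8*l^3 + 23*l^2 + 28*l + 12) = (l + 2)*(l + 3)*(l^3 + 6*l^2 + 11*l + 6) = (l + 1)*(l + 2)*(l + 3)*(l^2 + 5*l + 6) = (l + 1)*(l + 2)*(l + 3)^2*(l + 2)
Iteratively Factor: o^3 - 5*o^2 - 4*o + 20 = (o - 2)*(o^2 - 3*o - 10) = (o - 5)*(o - 2)*(o + 2)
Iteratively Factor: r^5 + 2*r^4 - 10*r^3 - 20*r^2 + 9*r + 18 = (r - 1)*(r^4 + 3*r^3 - 7*r^2 - 27*r - 18) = (r - 3)*(r - 1)*(r^3 + 6*r^2 + 11*r + 6) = (r - 3)*(r - 1)*(r + 1)*(r^2 + 5*r + 6) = (r - 3)*(r - 1)*(r + 1)*(r + 3)*(r + 2)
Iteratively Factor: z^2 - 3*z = (z - 3)*(z)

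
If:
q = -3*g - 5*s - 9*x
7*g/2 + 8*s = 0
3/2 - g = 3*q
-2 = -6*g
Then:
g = 1/3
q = 7/18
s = -7/48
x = -95/1296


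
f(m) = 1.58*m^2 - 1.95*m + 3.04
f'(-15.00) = -49.35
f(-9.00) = 148.57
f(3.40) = 14.67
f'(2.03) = 4.46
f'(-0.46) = -3.40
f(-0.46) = 4.27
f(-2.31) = 15.98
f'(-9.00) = -30.39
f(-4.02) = 36.41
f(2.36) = 7.24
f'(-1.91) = -7.99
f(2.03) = 5.59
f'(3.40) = 8.79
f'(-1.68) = -7.26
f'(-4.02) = -14.65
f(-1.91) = 12.53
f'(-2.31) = -9.25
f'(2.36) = 5.51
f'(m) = 3.16*m - 1.95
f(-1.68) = 10.78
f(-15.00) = 387.79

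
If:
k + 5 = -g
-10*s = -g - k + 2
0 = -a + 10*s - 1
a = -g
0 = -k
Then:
No Solution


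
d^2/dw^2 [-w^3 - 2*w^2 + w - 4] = -6*w - 4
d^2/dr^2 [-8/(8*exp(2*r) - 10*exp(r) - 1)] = 16*(4*(8*exp(r) - 5)^2*exp(r) + (16*exp(r) - 5)*(-8*exp(2*r) + 10*exp(r) + 1))*exp(r)/(-8*exp(2*r) + 10*exp(r) + 1)^3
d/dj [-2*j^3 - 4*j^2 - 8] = 2*j*(-3*j - 4)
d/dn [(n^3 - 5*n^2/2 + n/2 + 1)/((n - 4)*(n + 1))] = (n^4 - 6*n^3 - 5*n^2 + 18*n + 1)/(n^4 - 6*n^3 + n^2 + 24*n + 16)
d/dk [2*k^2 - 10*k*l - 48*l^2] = 4*k - 10*l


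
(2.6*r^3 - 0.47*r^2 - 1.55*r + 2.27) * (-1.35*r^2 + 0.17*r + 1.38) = -3.51*r^5 + 1.0765*r^4 + 5.6006*r^3 - 3.9766*r^2 - 1.7531*r + 3.1326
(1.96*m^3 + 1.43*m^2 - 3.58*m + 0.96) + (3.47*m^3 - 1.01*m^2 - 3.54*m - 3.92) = 5.43*m^3 + 0.42*m^2 - 7.12*m - 2.96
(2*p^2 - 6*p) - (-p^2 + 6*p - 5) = 3*p^2 - 12*p + 5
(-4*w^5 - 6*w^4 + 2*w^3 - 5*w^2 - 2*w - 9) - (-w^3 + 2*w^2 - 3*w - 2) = -4*w^5 - 6*w^4 + 3*w^3 - 7*w^2 + w - 7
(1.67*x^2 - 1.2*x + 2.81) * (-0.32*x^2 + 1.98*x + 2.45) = -0.5344*x^4 + 3.6906*x^3 + 0.8163*x^2 + 2.6238*x + 6.8845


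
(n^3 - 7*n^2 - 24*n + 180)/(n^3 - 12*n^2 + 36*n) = (n + 5)/n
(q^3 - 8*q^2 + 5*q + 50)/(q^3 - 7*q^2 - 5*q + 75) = (q + 2)/(q + 3)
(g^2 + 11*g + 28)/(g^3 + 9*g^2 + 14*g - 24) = (g + 7)/(g^2 + 5*g - 6)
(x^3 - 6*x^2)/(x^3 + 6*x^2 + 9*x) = x*(x - 6)/(x^2 + 6*x + 9)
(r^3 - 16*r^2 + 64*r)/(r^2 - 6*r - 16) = r*(r - 8)/(r + 2)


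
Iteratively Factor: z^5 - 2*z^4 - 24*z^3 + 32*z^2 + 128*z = (z + 2)*(z^4 - 4*z^3 - 16*z^2 + 64*z) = (z - 4)*(z + 2)*(z^3 - 16*z) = (z - 4)^2*(z + 2)*(z^2 + 4*z) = (z - 4)^2*(z + 2)*(z + 4)*(z)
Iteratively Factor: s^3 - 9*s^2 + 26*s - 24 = (s - 2)*(s^2 - 7*s + 12) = (s - 4)*(s - 2)*(s - 3)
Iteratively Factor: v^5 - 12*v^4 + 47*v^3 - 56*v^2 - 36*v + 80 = (v - 2)*(v^4 - 10*v^3 + 27*v^2 - 2*v - 40) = (v - 4)*(v - 2)*(v^3 - 6*v^2 + 3*v + 10) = (v - 4)*(v - 2)*(v + 1)*(v^2 - 7*v + 10) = (v - 4)*(v - 2)^2*(v + 1)*(v - 5)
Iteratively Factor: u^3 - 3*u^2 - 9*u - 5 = (u + 1)*(u^2 - 4*u - 5) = (u - 5)*(u + 1)*(u + 1)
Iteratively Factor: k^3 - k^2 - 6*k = (k - 3)*(k^2 + 2*k) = k*(k - 3)*(k + 2)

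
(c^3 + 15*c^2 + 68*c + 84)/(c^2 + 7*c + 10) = (c^2 + 13*c + 42)/(c + 5)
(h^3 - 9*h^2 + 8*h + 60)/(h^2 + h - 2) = (h^2 - 11*h + 30)/(h - 1)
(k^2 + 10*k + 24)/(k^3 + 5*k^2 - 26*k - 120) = 1/(k - 5)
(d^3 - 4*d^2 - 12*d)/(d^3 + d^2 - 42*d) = (d + 2)/(d + 7)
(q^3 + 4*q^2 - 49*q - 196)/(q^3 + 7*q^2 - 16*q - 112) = (q - 7)/(q - 4)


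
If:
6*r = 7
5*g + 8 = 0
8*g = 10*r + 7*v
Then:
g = -8/5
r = 7/6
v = -367/105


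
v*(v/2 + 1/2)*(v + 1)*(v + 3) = v^4/2 + 5*v^3/2 + 7*v^2/2 + 3*v/2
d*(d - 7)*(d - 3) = d^3 - 10*d^2 + 21*d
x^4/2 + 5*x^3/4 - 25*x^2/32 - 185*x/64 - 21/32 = (x/2 + 1)*(x - 3/2)*(x + 1/4)*(x + 7/4)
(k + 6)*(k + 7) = k^2 + 13*k + 42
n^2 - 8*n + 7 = (n - 7)*(n - 1)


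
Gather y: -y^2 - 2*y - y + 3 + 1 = -y^2 - 3*y + 4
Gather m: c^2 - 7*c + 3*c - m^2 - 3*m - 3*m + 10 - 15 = c^2 - 4*c - m^2 - 6*m - 5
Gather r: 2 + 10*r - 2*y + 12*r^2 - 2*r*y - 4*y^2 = 12*r^2 + r*(10 - 2*y) - 4*y^2 - 2*y + 2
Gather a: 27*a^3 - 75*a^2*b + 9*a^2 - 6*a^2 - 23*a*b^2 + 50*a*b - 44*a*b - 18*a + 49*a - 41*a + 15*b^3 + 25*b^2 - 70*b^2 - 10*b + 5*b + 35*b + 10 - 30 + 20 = 27*a^3 + a^2*(3 - 75*b) + a*(-23*b^2 + 6*b - 10) + 15*b^3 - 45*b^2 + 30*b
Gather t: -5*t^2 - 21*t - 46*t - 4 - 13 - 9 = -5*t^2 - 67*t - 26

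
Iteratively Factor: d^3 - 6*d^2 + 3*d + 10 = (d - 2)*(d^2 - 4*d - 5) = (d - 2)*(d + 1)*(d - 5)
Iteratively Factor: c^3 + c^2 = (c + 1)*(c^2) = c*(c + 1)*(c)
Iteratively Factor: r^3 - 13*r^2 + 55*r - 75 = (r - 5)*(r^2 - 8*r + 15) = (r - 5)^2*(r - 3)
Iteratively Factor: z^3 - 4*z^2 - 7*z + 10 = (z - 5)*(z^2 + z - 2) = (z - 5)*(z + 2)*(z - 1)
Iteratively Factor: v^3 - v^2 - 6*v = (v - 3)*(v^2 + 2*v) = v*(v - 3)*(v + 2)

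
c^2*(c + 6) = c^3 + 6*c^2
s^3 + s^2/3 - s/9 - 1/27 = (s - 1/3)*(s + 1/3)^2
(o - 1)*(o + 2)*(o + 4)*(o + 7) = o^4 + 12*o^3 + 37*o^2 + 6*o - 56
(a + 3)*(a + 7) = a^2 + 10*a + 21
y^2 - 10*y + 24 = (y - 6)*(y - 4)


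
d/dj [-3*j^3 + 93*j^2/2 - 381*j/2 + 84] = -9*j^2 + 93*j - 381/2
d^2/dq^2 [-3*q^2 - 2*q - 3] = -6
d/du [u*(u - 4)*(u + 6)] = 3*u^2 + 4*u - 24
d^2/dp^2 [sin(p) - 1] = -sin(p)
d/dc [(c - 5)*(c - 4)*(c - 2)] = 3*c^2 - 22*c + 38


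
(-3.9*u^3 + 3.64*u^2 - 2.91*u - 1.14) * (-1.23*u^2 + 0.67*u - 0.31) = 4.797*u^5 - 7.0902*u^4 + 7.2271*u^3 - 1.6759*u^2 + 0.1383*u + 0.3534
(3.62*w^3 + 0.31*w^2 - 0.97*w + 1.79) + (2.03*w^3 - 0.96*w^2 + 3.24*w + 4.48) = 5.65*w^3 - 0.65*w^2 + 2.27*w + 6.27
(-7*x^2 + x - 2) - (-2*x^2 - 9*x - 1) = -5*x^2 + 10*x - 1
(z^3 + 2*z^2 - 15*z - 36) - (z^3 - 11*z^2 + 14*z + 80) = 13*z^2 - 29*z - 116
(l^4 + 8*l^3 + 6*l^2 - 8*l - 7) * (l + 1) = l^5 + 9*l^4 + 14*l^3 - 2*l^2 - 15*l - 7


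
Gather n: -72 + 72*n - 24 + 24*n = 96*n - 96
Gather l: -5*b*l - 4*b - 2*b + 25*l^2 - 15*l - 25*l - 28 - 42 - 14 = -6*b + 25*l^2 + l*(-5*b - 40) - 84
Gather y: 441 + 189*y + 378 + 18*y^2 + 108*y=18*y^2 + 297*y + 819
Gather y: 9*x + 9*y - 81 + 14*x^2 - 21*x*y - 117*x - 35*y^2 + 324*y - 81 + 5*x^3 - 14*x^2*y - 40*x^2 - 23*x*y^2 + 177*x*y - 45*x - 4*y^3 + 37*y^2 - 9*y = 5*x^3 - 26*x^2 - 153*x - 4*y^3 + y^2*(2 - 23*x) + y*(-14*x^2 + 156*x + 324) - 162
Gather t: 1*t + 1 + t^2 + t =t^2 + 2*t + 1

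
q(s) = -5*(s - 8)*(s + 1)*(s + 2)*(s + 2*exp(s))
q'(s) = -5*(s - 8)*(s + 1)*(s + 2)*(2*exp(s) + 1) - 5*(s - 8)*(s + 1)*(s + 2*exp(s)) - 5*(s - 8)*(s + 2)*(s + 2*exp(s)) - 5*(s + 1)*(s + 2)*(s + 2*exp(s)) = -10*s^3*exp(s) - 20*s^3 + 20*s^2*exp(s) + 75*s^2 + 320*s*exp(s) + 220*s + 380*exp(s) + 80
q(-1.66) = 13.87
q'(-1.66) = 3.38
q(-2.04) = -3.72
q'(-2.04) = 99.50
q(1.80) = 4584.54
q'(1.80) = 6425.02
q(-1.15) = 3.01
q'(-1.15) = -26.40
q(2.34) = 9477.22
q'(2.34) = 12274.28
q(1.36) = 2409.48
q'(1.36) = 3689.91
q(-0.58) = 13.81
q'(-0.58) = 95.24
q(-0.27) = 65.63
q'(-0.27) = 251.85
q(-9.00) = -42838.83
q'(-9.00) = 18755.79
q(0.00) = 160.00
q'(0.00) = 460.00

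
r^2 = r^2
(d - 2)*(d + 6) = d^2 + 4*d - 12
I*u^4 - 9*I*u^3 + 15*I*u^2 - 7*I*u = u*(u - 7)*(u - 1)*(I*u - I)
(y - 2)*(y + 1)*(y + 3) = y^3 + 2*y^2 - 5*y - 6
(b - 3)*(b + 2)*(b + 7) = b^3 + 6*b^2 - 13*b - 42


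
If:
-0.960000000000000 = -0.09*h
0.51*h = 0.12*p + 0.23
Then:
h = 10.67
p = 43.42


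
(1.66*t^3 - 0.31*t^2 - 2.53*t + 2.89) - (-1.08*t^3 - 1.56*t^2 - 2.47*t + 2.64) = 2.74*t^3 + 1.25*t^2 - 0.0599999999999996*t + 0.25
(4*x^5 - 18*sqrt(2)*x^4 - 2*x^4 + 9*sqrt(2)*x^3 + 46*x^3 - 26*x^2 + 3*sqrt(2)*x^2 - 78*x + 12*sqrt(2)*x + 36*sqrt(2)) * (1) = 4*x^5 - 18*sqrt(2)*x^4 - 2*x^4 + 9*sqrt(2)*x^3 + 46*x^3 - 26*x^2 + 3*sqrt(2)*x^2 - 78*x + 12*sqrt(2)*x + 36*sqrt(2)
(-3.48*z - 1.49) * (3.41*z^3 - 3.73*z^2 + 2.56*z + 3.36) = -11.8668*z^4 + 7.8995*z^3 - 3.3511*z^2 - 15.5072*z - 5.0064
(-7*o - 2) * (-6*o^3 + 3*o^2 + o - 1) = 42*o^4 - 9*o^3 - 13*o^2 + 5*o + 2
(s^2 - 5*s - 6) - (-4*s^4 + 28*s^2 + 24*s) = 4*s^4 - 27*s^2 - 29*s - 6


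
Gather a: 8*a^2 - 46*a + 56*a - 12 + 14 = 8*a^2 + 10*a + 2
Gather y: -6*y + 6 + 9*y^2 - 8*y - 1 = 9*y^2 - 14*y + 5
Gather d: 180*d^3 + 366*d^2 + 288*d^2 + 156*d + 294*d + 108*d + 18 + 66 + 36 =180*d^3 + 654*d^2 + 558*d + 120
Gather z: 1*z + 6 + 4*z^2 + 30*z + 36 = 4*z^2 + 31*z + 42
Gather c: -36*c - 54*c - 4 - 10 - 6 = -90*c - 20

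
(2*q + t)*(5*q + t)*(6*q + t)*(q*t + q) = 60*q^4*t + 60*q^4 + 52*q^3*t^2 + 52*q^3*t + 13*q^2*t^3 + 13*q^2*t^2 + q*t^4 + q*t^3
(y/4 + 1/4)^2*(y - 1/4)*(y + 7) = y^4/16 + 35*y^3/64 + 51*y^2/64 + 13*y/64 - 7/64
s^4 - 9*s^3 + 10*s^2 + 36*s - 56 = (s - 7)*(s - 2)^2*(s + 2)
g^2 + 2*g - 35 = (g - 5)*(g + 7)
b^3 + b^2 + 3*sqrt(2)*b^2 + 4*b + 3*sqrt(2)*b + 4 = (b + 1)*(b + sqrt(2))*(b + 2*sqrt(2))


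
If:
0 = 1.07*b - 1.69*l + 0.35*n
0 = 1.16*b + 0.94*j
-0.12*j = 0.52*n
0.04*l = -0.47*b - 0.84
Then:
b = -1.69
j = 2.08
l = -1.17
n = -0.48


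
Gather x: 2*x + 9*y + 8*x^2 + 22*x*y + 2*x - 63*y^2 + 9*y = 8*x^2 + x*(22*y + 4) - 63*y^2 + 18*y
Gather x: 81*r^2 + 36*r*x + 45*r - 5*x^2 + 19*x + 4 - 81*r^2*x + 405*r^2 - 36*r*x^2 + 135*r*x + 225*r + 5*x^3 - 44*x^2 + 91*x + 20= 486*r^2 + 270*r + 5*x^3 + x^2*(-36*r - 49) + x*(-81*r^2 + 171*r + 110) + 24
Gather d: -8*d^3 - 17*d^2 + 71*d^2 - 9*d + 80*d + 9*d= -8*d^3 + 54*d^2 + 80*d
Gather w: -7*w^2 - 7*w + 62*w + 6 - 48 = -7*w^2 + 55*w - 42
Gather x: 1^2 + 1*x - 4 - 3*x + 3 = -2*x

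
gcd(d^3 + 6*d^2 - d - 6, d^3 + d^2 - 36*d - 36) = d^2 + 7*d + 6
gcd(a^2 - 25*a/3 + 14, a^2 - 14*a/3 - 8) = a - 6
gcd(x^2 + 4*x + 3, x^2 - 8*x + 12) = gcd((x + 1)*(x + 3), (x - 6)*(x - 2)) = 1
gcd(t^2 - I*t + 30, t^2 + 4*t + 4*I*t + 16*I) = 1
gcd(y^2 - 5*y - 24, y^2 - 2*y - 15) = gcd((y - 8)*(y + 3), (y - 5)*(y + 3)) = y + 3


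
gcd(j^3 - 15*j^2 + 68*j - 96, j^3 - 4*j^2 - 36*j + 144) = j - 4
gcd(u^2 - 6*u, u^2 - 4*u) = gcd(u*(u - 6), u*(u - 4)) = u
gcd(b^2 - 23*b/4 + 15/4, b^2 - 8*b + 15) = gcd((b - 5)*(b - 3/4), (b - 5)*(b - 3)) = b - 5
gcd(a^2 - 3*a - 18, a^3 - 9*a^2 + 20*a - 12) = a - 6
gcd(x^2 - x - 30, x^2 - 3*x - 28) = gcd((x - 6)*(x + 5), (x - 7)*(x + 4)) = 1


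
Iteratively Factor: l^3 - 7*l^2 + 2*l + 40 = (l - 4)*(l^2 - 3*l - 10) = (l - 4)*(l + 2)*(l - 5)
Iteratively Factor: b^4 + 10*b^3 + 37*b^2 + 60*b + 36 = (b + 2)*(b^3 + 8*b^2 + 21*b + 18) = (b + 2)*(b + 3)*(b^2 + 5*b + 6) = (b + 2)*(b + 3)^2*(b + 2)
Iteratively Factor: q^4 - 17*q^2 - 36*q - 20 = (q + 2)*(q^3 - 2*q^2 - 13*q - 10) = (q - 5)*(q + 2)*(q^2 + 3*q + 2) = (q - 5)*(q + 1)*(q + 2)*(q + 2)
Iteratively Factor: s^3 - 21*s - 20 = (s - 5)*(s^2 + 5*s + 4) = (s - 5)*(s + 4)*(s + 1)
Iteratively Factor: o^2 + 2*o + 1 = (o + 1)*(o + 1)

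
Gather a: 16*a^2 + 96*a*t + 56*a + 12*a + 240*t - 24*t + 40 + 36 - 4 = 16*a^2 + a*(96*t + 68) + 216*t + 72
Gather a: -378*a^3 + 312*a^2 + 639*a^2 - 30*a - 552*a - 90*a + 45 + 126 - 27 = -378*a^3 + 951*a^2 - 672*a + 144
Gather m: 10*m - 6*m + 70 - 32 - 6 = 4*m + 32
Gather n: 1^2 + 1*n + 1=n + 2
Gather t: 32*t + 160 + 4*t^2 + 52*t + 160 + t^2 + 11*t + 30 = 5*t^2 + 95*t + 350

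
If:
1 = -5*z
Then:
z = -1/5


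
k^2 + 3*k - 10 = (k - 2)*(k + 5)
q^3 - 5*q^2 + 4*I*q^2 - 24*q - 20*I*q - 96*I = (q - 8)*(q + 3)*(q + 4*I)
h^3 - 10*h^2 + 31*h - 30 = (h - 5)*(h - 3)*(h - 2)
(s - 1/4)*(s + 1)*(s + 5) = s^3 + 23*s^2/4 + 7*s/2 - 5/4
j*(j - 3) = j^2 - 3*j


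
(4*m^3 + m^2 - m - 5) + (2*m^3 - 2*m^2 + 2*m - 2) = 6*m^3 - m^2 + m - 7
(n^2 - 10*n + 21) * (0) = 0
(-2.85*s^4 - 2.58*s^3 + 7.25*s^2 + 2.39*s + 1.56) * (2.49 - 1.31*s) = 3.7335*s^5 - 3.7167*s^4 - 15.9217*s^3 + 14.9216*s^2 + 3.9075*s + 3.8844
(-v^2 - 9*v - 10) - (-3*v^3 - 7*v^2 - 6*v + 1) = 3*v^3 + 6*v^2 - 3*v - 11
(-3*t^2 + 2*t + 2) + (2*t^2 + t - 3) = -t^2 + 3*t - 1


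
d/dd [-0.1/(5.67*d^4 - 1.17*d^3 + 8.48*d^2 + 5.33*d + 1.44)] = (2.268*d^3 - 0.351*d^2 + 1.696*d + 0.533)/(5.67*d^4 - 1.17*d^3 + 8.48*d^2 + 5.33*d + 1.44)^2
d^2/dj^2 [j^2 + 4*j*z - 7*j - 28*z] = 2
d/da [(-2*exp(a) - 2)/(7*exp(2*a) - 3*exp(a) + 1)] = 2*((exp(a) + 1)*(14*exp(a) - 3) - 7*exp(2*a) + 3*exp(a) - 1)*exp(a)/(7*exp(2*a) - 3*exp(a) + 1)^2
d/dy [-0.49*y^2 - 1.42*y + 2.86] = -0.98*y - 1.42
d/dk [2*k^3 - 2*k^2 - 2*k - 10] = 6*k^2 - 4*k - 2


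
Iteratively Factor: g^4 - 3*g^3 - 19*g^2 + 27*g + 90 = (g - 3)*(g^3 - 19*g - 30) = (g - 5)*(g - 3)*(g^2 + 5*g + 6) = (g - 5)*(g - 3)*(g + 3)*(g + 2)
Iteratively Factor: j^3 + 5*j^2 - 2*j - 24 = (j + 3)*(j^2 + 2*j - 8) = (j - 2)*(j + 3)*(j + 4)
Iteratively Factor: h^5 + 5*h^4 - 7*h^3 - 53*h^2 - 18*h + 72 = (h - 3)*(h^4 + 8*h^3 + 17*h^2 - 2*h - 24) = (h - 3)*(h + 4)*(h^3 + 4*h^2 + h - 6) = (h - 3)*(h + 3)*(h + 4)*(h^2 + h - 2) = (h - 3)*(h + 2)*(h + 3)*(h + 4)*(h - 1)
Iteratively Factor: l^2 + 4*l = (l + 4)*(l)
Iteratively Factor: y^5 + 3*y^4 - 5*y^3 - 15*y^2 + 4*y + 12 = (y - 2)*(y^4 + 5*y^3 + 5*y^2 - 5*y - 6) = (y - 2)*(y + 1)*(y^3 + 4*y^2 + y - 6) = (y - 2)*(y + 1)*(y + 2)*(y^2 + 2*y - 3) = (y - 2)*(y + 1)*(y + 2)*(y + 3)*(y - 1)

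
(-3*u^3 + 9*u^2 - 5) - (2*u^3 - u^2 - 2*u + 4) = -5*u^3 + 10*u^2 + 2*u - 9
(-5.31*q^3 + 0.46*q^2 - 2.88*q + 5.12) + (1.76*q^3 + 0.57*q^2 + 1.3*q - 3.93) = -3.55*q^3 + 1.03*q^2 - 1.58*q + 1.19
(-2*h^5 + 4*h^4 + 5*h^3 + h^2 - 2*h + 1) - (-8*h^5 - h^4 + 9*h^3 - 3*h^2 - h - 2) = 6*h^5 + 5*h^4 - 4*h^3 + 4*h^2 - h + 3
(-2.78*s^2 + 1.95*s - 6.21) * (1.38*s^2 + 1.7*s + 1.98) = -3.8364*s^4 - 2.035*s^3 - 10.7592*s^2 - 6.696*s - 12.2958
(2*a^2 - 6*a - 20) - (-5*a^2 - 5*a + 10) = 7*a^2 - a - 30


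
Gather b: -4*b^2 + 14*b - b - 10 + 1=-4*b^2 + 13*b - 9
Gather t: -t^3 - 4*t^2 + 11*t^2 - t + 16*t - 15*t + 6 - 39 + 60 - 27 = -t^3 + 7*t^2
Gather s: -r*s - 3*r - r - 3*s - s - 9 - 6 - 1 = -4*r + s*(-r - 4) - 16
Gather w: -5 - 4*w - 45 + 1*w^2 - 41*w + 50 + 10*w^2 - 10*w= 11*w^2 - 55*w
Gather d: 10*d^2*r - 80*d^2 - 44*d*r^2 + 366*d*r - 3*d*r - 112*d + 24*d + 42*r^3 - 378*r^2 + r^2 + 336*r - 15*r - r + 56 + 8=d^2*(10*r - 80) + d*(-44*r^2 + 363*r - 88) + 42*r^3 - 377*r^2 + 320*r + 64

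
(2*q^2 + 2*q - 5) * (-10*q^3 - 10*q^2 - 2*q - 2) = -20*q^5 - 40*q^4 + 26*q^3 + 42*q^2 + 6*q + 10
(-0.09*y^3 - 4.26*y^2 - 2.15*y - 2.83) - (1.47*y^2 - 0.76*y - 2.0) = -0.09*y^3 - 5.73*y^2 - 1.39*y - 0.83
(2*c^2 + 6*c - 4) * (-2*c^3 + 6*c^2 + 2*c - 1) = -4*c^5 + 48*c^3 - 14*c^2 - 14*c + 4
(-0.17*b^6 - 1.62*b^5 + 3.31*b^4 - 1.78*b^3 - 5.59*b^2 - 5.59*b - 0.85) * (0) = 0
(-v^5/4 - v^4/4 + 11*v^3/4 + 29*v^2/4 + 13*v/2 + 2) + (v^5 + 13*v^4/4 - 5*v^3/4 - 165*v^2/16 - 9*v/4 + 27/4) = 3*v^5/4 + 3*v^4 + 3*v^3/2 - 49*v^2/16 + 17*v/4 + 35/4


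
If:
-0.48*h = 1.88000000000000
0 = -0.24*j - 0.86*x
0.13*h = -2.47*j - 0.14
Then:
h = -3.92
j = 0.15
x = -0.04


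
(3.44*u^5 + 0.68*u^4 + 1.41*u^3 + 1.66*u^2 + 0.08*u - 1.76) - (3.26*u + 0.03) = 3.44*u^5 + 0.68*u^4 + 1.41*u^3 + 1.66*u^2 - 3.18*u - 1.79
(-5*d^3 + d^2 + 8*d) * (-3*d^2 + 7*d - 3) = 15*d^5 - 38*d^4 - 2*d^3 + 53*d^2 - 24*d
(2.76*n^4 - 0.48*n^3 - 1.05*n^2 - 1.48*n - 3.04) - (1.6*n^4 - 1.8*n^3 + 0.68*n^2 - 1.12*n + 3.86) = 1.16*n^4 + 1.32*n^3 - 1.73*n^2 - 0.36*n - 6.9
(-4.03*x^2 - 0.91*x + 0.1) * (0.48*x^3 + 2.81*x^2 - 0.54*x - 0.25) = -1.9344*x^5 - 11.7611*x^4 - 0.3329*x^3 + 1.7799*x^2 + 0.1735*x - 0.025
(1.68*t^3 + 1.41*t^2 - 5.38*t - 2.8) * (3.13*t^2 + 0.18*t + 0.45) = 5.2584*t^5 + 4.7157*t^4 - 15.8296*t^3 - 9.0979*t^2 - 2.925*t - 1.26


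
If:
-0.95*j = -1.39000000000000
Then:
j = 1.46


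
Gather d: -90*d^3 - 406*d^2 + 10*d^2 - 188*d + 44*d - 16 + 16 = -90*d^3 - 396*d^2 - 144*d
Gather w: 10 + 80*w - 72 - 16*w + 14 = 64*w - 48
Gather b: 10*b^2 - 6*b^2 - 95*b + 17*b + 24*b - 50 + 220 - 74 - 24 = 4*b^2 - 54*b + 72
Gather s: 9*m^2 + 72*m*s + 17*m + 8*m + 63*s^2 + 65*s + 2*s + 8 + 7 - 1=9*m^2 + 25*m + 63*s^2 + s*(72*m + 67) + 14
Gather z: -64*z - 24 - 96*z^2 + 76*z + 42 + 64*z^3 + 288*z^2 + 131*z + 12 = 64*z^3 + 192*z^2 + 143*z + 30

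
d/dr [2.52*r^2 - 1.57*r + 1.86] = 5.04*r - 1.57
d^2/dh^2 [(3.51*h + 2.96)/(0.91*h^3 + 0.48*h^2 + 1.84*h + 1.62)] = (17.439786*h^5 + 38.61312*h^4 + 10.549968*h^3 - 28.264056*h^2 - 26.872416*h - 5.485856)/(0.753571*h^9 + 1.192464*h^8 + 5.200104*h^7 + 8.95743*h^6 + 14.760192*h^5 + 22.270176*h^4 + 21.97882*h^3 + 20.233152*h^2 + 14.486688*h + 4.251528)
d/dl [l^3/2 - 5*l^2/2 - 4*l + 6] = 3*l^2/2 - 5*l - 4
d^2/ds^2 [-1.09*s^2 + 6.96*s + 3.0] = -2.18000000000000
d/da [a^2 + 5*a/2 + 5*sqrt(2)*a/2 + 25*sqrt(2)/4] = 2*a + 5/2 + 5*sqrt(2)/2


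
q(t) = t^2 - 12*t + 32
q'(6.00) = 0.00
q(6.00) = -4.00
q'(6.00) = 0.00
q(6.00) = -4.00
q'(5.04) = -1.92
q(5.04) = -3.08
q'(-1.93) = -15.86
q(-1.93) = 58.88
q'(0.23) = -11.54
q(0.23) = 29.29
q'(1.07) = -9.86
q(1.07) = 20.30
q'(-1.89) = -15.78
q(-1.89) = 58.25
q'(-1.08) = -14.16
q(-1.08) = 46.13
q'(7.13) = 2.26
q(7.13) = -2.72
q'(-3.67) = -19.34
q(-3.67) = 89.51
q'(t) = 2*t - 12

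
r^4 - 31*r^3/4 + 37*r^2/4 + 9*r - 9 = (r - 6)*(r - 2)*(r - 3/4)*(r + 1)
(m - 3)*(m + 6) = m^2 + 3*m - 18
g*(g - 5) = g^2 - 5*g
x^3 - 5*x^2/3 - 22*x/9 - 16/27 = (x - 8/3)*(x + 1/3)*(x + 2/3)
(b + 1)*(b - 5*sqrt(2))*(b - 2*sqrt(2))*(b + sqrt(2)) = b^4 - 6*sqrt(2)*b^3 + b^3 - 6*sqrt(2)*b^2 + 6*b^2 + 6*b + 20*sqrt(2)*b + 20*sqrt(2)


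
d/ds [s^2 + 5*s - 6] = 2*s + 5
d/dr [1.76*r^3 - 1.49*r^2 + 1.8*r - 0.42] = 5.28*r^2 - 2.98*r + 1.8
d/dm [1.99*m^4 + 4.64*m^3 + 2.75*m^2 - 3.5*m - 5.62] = 7.96*m^3 + 13.92*m^2 + 5.5*m - 3.5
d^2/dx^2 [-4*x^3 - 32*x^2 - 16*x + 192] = -24*x - 64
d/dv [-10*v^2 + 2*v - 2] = 2 - 20*v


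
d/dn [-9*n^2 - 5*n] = -18*n - 5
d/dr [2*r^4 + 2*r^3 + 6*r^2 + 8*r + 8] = 8*r^3 + 6*r^2 + 12*r + 8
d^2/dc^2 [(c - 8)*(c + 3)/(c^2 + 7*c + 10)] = 12*(-2*c^3 - 17*c^2 - 59*c - 81)/(c^6 + 21*c^5 + 177*c^4 + 763*c^3 + 1770*c^2 + 2100*c + 1000)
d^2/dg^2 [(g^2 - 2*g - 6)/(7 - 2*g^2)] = 2*(8*g^3 + 30*g^2 + 84*g + 35)/(8*g^6 - 84*g^4 + 294*g^2 - 343)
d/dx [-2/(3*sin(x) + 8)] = 6*cos(x)/(3*sin(x) + 8)^2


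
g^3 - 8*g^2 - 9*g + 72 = (g - 8)*(g - 3)*(g + 3)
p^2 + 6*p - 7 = (p - 1)*(p + 7)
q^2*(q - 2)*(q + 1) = q^4 - q^3 - 2*q^2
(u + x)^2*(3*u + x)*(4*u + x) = 12*u^4 + 31*u^3*x + 27*u^2*x^2 + 9*u*x^3 + x^4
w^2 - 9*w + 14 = (w - 7)*(w - 2)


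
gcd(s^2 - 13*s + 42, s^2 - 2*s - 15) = 1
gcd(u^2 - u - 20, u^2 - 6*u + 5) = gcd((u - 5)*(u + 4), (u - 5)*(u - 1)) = u - 5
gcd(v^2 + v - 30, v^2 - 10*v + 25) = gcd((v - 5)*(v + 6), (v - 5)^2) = v - 5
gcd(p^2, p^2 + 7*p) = p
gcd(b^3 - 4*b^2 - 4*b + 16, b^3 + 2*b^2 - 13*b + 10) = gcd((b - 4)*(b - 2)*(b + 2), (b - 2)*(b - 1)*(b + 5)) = b - 2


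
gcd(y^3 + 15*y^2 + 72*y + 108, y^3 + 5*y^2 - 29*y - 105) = y + 3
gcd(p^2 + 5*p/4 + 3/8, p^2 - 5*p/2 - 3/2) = p + 1/2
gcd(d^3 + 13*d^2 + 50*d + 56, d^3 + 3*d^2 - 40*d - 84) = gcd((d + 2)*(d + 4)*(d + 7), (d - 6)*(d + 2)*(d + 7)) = d^2 + 9*d + 14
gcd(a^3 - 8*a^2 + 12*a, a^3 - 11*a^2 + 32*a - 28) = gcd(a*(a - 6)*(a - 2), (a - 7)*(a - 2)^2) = a - 2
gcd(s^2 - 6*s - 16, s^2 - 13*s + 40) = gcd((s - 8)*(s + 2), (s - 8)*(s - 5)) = s - 8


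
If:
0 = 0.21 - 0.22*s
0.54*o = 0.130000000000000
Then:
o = 0.24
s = 0.95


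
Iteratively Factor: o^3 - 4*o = (o)*(o^2 - 4) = o*(o + 2)*(o - 2)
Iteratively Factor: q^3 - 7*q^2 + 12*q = (q)*(q^2 - 7*q + 12) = q*(q - 4)*(q - 3)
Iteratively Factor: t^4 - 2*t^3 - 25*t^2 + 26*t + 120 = (t - 3)*(t^3 + t^2 - 22*t - 40) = (t - 3)*(t + 2)*(t^2 - t - 20) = (t - 5)*(t - 3)*(t + 2)*(t + 4)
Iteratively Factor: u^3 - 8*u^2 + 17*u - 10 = (u - 5)*(u^2 - 3*u + 2) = (u - 5)*(u - 2)*(u - 1)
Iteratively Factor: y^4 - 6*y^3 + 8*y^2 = (y - 4)*(y^3 - 2*y^2) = y*(y - 4)*(y^2 - 2*y) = y*(y - 4)*(y - 2)*(y)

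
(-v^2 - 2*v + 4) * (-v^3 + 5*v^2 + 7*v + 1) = v^5 - 3*v^4 - 21*v^3 + 5*v^2 + 26*v + 4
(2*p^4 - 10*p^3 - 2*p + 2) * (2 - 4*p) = -8*p^5 + 44*p^4 - 20*p^3 + 8*p^2 - 12*p + 4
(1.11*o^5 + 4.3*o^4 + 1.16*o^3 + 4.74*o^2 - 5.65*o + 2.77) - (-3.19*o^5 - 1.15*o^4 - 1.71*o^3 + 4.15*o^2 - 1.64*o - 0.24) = 4.3*o^5 + 5.45*o^4 + 2.87*o^3 + 0.59*o^2 - 4.01*o + 3.01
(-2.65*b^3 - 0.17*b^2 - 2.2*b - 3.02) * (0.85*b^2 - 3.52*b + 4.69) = -2.2525*b^5 + 9.1835*b^4 - 13.7001*b^3 + 4.3797*b^2 + 0.312399999999998*b - 14.1638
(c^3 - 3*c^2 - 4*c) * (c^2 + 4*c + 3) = c^5 + c^4 - 13*c^3 - 25*c^2 - 12*c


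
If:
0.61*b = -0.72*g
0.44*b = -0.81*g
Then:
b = 0.00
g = 0.00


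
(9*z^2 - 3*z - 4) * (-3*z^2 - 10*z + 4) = -27*z^4 - 81*z^3 + 78*z^2 + 28*z - 16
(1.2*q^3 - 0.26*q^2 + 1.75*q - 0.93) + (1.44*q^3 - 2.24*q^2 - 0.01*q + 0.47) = 2.64*q^3 - 2.5*q^2 + 1.74*q - 0.46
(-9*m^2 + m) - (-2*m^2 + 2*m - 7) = -7*m^2 - m + 7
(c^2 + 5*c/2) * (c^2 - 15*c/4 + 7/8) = c^4 - 5*c^3/4 - 17*c^2/2 + 35*c/16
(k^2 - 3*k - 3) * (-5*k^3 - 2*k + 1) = -5*k^5 + 15*k^4 + 13*k^3 + 7*k^2 + 3*k - 3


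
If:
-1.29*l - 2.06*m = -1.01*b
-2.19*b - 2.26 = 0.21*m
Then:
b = -0.0958904109589041*m - 1.03196347031963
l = -1.67197621323139*m - 0.807971399242505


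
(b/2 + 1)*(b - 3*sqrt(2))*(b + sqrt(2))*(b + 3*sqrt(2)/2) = b^4/2 - sqrt(2)*b^3/4 + b^3 - 6*b^2 - sqrt(2)*b^2/2 - 12*b - 9*sqrt(2)*b/2 - 9*sqrt(2)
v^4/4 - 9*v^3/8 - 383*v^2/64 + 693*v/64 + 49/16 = (v/4 + 1)*(v - 7)*(v - 7/4)*(v + 1/4)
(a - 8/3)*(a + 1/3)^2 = a^3 - 2*a^2 - 5*a/3 - 8/27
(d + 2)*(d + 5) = d^2 + 7*d + 10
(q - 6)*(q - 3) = q^2 - 9*q + 18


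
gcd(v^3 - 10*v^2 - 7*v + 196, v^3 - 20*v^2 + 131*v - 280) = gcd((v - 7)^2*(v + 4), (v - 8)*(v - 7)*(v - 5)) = v - 7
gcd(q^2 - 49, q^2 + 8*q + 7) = q + 7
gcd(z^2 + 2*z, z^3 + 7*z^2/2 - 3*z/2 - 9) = z + 2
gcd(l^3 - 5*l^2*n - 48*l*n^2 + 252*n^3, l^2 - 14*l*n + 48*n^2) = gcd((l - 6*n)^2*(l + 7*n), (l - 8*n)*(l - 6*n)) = l - 6*n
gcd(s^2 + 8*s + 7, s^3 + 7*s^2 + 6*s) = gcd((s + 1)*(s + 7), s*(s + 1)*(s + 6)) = s + 1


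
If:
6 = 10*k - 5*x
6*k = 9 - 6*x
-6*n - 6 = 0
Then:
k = 9/10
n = -1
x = 3/5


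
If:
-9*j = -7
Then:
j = 7/9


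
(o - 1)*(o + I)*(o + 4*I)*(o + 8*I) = o^4 - o^3 + 13*I*o^3 - 44*o^2 - 13*I*o^2 + 44*o - 32*I*o + 32*I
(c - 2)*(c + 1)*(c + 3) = c^3 + 2*c^2 - 5*c - 6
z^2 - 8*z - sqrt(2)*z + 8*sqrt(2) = (z - 8)*(z - sqrt(2))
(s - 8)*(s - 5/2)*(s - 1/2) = s^3 - 11*s^2 + 101*s/4 - 10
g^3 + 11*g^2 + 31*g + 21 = (g + 1)*(g + 3)*(g + 7)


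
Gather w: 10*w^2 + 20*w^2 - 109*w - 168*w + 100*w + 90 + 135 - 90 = 30*w^2 - 177*w + 135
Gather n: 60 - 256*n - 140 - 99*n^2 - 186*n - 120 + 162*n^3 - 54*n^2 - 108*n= 162*n^3 - 153*n^2 - 550*n - 200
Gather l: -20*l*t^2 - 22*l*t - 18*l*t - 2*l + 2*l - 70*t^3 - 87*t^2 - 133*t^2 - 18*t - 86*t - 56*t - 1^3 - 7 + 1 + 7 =l*(-20*t^2 - 40*t) - 70*t^3 - 220*t^2 - 160*t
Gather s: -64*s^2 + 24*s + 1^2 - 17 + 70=-64*s^2 + 24*s + 54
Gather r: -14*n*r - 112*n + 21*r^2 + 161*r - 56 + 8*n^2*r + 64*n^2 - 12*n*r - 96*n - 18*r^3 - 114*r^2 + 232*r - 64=64*n^2 - 208*n - 18*r^3 - 93*r^2 + r*(8*n^2 - 26*n + 393) - 120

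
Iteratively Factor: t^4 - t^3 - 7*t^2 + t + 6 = (t - 1)*(t^3 - 7*t - 6) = (t - 1)*(t + 1)*(t^2 - t - 6) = (t - 1)*(t + 1)*(t + 2)*(t - 3)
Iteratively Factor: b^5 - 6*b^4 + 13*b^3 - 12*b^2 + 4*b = (b - 1)*(b^4 - 5*b^3 + 8*b^2 - 4*b) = b*(b - 1)*(b^3 - 5*b^2 + 8*b - 4) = b*(b - 1)^2*(b^2 - 4*b + 4) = b*(b - 2)*(b - 1)^2*(b - 2)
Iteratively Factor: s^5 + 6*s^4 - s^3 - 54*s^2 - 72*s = (s)*(s^4 + 6*s^3 - s^2 - 54*s - 72) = s*(s + 4)*(s^3 + 2*s^2 - 9*s - 18) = s*(s - 3)*(s + 4)*(s^2 + 5*s + 6) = s*(s - 3)*(s + 3)*(s + 4)*(s + 2)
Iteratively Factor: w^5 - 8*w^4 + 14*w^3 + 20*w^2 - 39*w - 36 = (w - 3)*(w^4 - 5*w^3 - w^2 + 17*w + 12) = (w - 3)*(w + 1)*(w^3 - 6*w^2 + 5*w + 12) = (w - 4)*(w - 3)*(w + 1)*(w^2 - 2*w - 3) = (w - 4)*(w - 3)^2*(w + 1)*(w + 1)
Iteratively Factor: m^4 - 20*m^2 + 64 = (m - 4)*(m^3 + 4*m^2 - 4*m - 16) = (m - 4)*(m + 4)*(m^2 - 4) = (m - 4)*(m - 2)*(m + 4)*(m + 2)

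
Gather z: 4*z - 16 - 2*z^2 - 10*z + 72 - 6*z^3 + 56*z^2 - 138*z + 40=-6*z^3 + 54*z^2 - 144*z + 96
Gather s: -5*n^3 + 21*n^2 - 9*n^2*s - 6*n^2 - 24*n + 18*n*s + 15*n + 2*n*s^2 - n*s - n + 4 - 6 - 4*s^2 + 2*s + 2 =-5*n^3 + 15*n^2 - 10*n + s^2*(2*n - 4) + s*(-9*n^2 + 17*n + 2)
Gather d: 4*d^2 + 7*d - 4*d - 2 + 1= 4*d^2 + 3*d - 1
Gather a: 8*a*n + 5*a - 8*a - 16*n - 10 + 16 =a*(8*n - 3) - 16*n + 6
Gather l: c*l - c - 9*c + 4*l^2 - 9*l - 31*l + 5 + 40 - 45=-10*c + 4*l^2 + l*(c - 40)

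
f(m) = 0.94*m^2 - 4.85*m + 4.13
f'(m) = 1.88*m - 4.85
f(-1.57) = 14.06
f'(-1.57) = -7.80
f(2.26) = -2.03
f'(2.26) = -0.60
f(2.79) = -2.08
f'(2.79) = 0.40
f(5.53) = 6.06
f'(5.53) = 5.55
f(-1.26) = 11.73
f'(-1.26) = -7.22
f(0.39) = 2.38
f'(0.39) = -4.12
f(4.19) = 0.31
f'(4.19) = 3.03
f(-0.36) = 6.00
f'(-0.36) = -5.53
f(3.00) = -1.96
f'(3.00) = 0.79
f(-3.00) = 27.14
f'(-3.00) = -10.49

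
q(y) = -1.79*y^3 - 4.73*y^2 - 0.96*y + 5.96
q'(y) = -5.37*y^2 - 9.46*y - 0.96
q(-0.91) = 4.27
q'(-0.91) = 3.20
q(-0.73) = 4.84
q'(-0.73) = 3.08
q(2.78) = -71.72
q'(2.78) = -68.76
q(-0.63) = 5.14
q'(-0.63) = 2.87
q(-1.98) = 3.21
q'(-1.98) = -3.28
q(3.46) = -128.13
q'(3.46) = -97.98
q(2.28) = -42.03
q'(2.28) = -50.44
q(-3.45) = 26.48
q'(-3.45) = -32.24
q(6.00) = -556.72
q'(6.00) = -251.04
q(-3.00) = 14.60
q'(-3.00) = -20.91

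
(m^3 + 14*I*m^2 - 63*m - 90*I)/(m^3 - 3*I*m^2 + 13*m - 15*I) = (m^2 + 11*I*m - 30)/(m^2 - 6*I*m - 5)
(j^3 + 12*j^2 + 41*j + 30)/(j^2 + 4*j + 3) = (j^2 + 11*j + 30)/(j + 3)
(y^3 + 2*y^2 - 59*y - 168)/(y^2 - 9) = (y^2 - y - 56)/(y - 3)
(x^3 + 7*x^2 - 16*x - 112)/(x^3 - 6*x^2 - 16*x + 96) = (x + 7)/(x - 6)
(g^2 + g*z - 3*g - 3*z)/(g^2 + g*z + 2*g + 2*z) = (g - 3)/(g + 2)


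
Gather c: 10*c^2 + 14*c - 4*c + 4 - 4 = 10*c^2 + 10*c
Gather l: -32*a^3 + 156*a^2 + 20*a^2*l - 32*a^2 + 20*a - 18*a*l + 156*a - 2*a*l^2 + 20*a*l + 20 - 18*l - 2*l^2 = -32*a^3 + 124*a^2 + 176*a + l^2*(-2*a - 2) + l*(20*a^2 + 2*a - 18) + 20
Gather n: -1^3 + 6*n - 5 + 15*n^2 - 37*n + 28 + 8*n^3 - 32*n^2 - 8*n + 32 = 8*n^3 - 17*n^2 - 39*n + 54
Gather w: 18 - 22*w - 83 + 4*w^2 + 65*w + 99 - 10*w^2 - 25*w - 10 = -6*w^2 + 18*w + 24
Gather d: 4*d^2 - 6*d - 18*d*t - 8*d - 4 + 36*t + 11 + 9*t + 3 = 4*d^2 + d*(-18*t - 14) + 45*t + 10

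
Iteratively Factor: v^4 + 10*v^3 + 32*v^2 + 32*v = (v + 4)*(v^3 + 6*v^2 + 8*v) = (v + 4)^2*(v^2 + 2*v) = v*(v + 4)^2*(v + 2)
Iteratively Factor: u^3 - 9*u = (u)*(u^2 - 9) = u*(u - 3)*(u + 3)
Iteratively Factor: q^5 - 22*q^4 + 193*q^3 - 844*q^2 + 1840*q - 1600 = (q - 5)*(q^4 - 17*q^3 + 108*q^2 - 304*q + 320) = (q - 5)^2*(q^3 - 12*q^2 + 48*q - 64) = (q - 5)^2*(q - 4)*(q^2 - 8*q + 16) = (q - 5)^2*(q - 4)^2*(q - 4)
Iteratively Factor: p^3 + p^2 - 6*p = (p + 3)*(p^2 - 2*p) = p*(p + 3)*(p - 2)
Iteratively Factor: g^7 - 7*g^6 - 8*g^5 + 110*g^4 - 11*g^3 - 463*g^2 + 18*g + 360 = (g - 1)*(g^6 - 6*g^5 - 14*g^4 + 96*g^3 + 85*g^2 - 378*g - 360) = (g - 5)*(g - 1)*(g^5 - g^4 - 19*g^3 + g^2 + 90*g + 72) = (g - 5)*(g - 1)*(g + 2)*(g^4 - 3*g^3 - 13*g^2 + 27*g + 36) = (g - 5)*(g - 1)*(g + 2)*(g + 3)*(g^3 - 6*g^2 + 5*g + 12) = (g - 5)*(g - 1)*(g + 1)*(g + 2)*(g + 3)*(g^2 - 7*g + 12) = (g - 5)*(g - 4)*(g - 1)*(g + 1)*(g + 2)*(g + 3)*(g - 3)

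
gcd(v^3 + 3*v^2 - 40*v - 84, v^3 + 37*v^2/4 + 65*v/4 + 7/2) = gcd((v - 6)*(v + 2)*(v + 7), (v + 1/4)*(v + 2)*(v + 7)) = v^2 + 9*v + 14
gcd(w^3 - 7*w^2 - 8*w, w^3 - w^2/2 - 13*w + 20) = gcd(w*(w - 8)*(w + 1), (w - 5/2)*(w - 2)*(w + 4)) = 1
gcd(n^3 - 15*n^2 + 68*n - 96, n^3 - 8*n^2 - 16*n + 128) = n^2 - 12*n + 32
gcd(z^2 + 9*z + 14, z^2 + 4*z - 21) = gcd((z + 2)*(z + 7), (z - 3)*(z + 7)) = z + 7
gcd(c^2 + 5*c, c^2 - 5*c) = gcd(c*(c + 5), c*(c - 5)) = c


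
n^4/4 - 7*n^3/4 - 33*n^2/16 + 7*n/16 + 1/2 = (n/4 + 1/4)*(n - 8)*(n - 1/2)*(n + 1/2)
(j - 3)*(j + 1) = j^2 - 2*j - 3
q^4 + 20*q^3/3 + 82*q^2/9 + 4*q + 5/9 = (q + 1/3)^2*(q + 1)*(q + 5)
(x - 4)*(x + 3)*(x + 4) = x^3 + 3*x^2 - 16*x - 48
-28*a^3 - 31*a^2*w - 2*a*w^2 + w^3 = (-7*a + w)*(a + w)*(4*a + w)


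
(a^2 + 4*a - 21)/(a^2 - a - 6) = (a + 7)/(a + 2)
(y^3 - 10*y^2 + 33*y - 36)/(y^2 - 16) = (y^2 - 6*y + 9)/(y + 4)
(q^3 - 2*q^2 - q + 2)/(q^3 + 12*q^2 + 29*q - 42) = (q^2 - q - 2)/(q^2 + 13*q + 42)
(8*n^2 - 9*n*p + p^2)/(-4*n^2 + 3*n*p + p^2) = (-8*n + p)/(4*n + p)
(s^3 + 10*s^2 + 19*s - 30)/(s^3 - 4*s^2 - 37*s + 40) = (s + 6)/(s - 8)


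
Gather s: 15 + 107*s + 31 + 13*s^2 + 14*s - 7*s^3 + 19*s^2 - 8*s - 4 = -7*s^3 + 32*s^2 + 113*s + 42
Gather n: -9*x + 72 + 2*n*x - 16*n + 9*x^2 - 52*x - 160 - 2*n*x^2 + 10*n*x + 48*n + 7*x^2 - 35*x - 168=n*(-2*x^2 + 12*x + 32) + 16*x^2 - 96*x - 256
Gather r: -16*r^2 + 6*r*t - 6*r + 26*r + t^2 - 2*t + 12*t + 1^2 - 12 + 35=-16*r^2 + r*(6*t + 20) + t^2 + 10*t + 24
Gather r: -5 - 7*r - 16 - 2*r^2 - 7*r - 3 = -2*r^2 - 14*r - 24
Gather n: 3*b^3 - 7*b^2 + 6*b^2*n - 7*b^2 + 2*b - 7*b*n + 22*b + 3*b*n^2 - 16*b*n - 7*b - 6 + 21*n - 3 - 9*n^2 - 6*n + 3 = 3*b^3 - 14*b^2 + 17*b + n^2*(3*b - 9) + n*(6*b^2 - 23*b + 15) - 6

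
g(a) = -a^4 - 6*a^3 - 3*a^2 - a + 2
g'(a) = -4*a^3 - 18*a^2 - 6*a - 1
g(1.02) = -9.59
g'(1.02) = -30.09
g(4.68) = -1163.12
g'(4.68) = -833.34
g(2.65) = -182.69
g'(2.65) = -217.74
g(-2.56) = 42.61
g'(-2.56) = -36.50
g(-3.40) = 72.91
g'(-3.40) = -31.46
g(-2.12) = 27.61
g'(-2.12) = -31.07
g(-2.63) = 45.18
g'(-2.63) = -36.96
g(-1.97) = 23.14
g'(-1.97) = -28.45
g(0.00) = 2.00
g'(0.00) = -1.00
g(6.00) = -2704.00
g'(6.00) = -1549.00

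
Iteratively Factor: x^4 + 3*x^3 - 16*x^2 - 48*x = (x + 4)*(x^3 - x^2 - 12*x) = (x + 3)*(x + 4)*(x^2 - 4*x) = (x - 4)*(x + 3)*(x + 4)*(x)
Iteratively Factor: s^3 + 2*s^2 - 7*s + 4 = (s - 1)*(s^2 + 3*s - 4) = (s - 1)*(s + 4)*(s - 1)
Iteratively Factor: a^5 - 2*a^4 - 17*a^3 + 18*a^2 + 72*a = (a + 2)*(a^4 - 4*a^3 - 9*a^2 + 36*a) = (a - 4)*(a + 2)*(a^3 - 9*a) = a*(a - 4)*(a + 2)*(a^2 - 9) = a*(a - 4)*(a + 2)*(a + 3)*(a - 3)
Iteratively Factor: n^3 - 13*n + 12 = (n + 4)*(n^2 - 4*n + 3) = (n - 3)*(n + 4)*(n - 1)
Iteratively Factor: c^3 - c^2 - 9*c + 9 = (c + 3)*(c^2 - 4*c + 3) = (c - 3)*(c + 3)*(c - 1)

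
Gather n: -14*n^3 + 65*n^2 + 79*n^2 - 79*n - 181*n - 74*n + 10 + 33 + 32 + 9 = -14*n^3 + 144*n^2 - 334*n + 84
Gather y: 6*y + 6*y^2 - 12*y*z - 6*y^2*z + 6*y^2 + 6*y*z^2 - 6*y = y^2*(12 - 6*z) + y*(6*z^2 - 12*z)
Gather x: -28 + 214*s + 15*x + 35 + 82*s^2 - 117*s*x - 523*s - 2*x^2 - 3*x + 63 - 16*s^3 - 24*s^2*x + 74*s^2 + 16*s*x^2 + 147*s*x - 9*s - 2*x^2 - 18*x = -16*s^3 + 156*s^2 - 318*s + x^2*(16*s - 4) + x*(-24*s^2 + 30*s - 6) + 70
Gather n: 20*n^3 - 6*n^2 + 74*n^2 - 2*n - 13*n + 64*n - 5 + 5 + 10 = 20*n^3 + 68*n^2 + 49*n + 10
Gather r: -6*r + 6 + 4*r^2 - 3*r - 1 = 4*r^2 - 9*r + 5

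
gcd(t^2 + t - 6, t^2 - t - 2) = t - 2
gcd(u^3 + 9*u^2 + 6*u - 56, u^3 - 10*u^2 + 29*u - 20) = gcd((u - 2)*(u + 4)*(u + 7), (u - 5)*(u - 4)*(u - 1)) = 1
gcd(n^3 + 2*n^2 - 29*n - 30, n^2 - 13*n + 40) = n - 5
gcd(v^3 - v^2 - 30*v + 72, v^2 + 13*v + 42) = v + 6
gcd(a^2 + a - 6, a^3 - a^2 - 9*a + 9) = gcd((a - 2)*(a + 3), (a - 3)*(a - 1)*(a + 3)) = a + 3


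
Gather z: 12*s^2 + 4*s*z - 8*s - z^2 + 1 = 12*s^2 + 4*s*z - 8*s - z^2 + 1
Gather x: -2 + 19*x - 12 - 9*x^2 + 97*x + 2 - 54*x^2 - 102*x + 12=-63*x^2 + 14*x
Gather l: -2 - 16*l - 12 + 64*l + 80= 48*l + 66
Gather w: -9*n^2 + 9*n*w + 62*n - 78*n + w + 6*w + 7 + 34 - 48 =-9*n^2 - 16*n + w*(9*n + 7) - 7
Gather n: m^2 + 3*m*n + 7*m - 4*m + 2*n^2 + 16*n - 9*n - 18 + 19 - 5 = m^2 + 3*m + 2*n^2 + n*(3*m + 7) - 4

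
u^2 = u^2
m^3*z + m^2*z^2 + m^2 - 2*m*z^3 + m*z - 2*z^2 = (m - z)*(m + 2*z)*(m*z + 1)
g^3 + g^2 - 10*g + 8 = (g - 2)*(g - 1)*(g + 4)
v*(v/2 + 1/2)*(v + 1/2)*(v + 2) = v^4/2 + 7*v^3/4 + 7*v^2/4 + v/2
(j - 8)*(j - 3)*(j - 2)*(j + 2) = j^4 - 11*j^3 + 20*j^2 + 44*j - 96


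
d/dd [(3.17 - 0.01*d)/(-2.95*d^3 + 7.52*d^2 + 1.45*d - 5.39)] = (-0.059*d^3 + 28.1297*d^2 - 47.6768*d - 4.5426)/(8.7025*d^6 - 44.368*d^5 + 47.9954*d^4 + 53.609*d^3 - 78.9631*d^2 - 15.631*d + 29.0521)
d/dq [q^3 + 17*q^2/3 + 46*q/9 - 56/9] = 3*q^2 + 34*q/3 + 46/9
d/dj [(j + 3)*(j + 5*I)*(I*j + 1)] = 3*I*j^2 + j*(-8 + 6*I) - 12 + 5*I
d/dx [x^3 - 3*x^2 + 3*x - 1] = 3*x^2 - 6*x + 3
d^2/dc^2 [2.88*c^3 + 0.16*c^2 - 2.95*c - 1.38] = 17.28*c + 0.32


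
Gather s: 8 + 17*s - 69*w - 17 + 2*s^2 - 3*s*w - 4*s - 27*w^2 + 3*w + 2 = 2*s^2 + s*(13 - 3*w) - 27*w^2 - 66*w - 7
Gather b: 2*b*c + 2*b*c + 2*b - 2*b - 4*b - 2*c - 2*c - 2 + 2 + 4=b*(4*c - 4) - 4*c + 4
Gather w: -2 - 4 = -6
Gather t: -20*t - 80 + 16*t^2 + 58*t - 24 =16*t^2 + 38*t - 104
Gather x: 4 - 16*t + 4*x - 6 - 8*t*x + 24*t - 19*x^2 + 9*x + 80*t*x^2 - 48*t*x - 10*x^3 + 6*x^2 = 8*t - 10*x^3 + x^2*(80*t - 13) + x*(13 - 56*t) - 2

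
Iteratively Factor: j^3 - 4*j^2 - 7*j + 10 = (j - 5)*(j^2 + j - 2) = (j - 5)*(j + 2)*(j - 1)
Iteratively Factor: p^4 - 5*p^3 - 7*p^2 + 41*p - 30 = (p - 5)*(p^3 - 7*p + 6) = (p - 5)*(p - 1)*(p^2 + p - 6) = (p - 5)*(p - 2)*(p - 1)*(p + 3)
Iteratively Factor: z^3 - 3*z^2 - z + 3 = (z - 3)*(z^2 - 1) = (z - 3)*(z + 1)*(z - 1)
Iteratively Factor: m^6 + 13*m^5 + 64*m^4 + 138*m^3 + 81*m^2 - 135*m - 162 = (m + 2)*(m^5 + 11*m^4 + 42*m^3 + 54*m^2 - 27*m - 81) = (m + 2)*(m + 3)*(m^4 + 8*m^3 + 18*m^2 - 27) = (m - 1)*(m + 2)*(m + 3)*(m^3 + 9*m^2 + 27*m + 27) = (m - 1)*(m + 2)*(m + 3)^2*(m^2 + 6*m + 9) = (m - 1)*(m + 2)*(m + 3)^3*(m + 3)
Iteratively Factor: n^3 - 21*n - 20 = (n + 4)*(n^2 - 4*n - 5) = (n - 5)*(n + 4)*(n + 1)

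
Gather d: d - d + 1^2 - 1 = 0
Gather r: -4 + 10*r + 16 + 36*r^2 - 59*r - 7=36*r^2 - 49*r + 5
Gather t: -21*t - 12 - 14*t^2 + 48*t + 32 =-14*t^2 + 27*t + 20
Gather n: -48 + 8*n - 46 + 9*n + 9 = 17*n - 85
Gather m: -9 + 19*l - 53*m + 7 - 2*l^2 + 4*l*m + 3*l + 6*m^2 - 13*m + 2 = -2*l^2 + 22*l + 6*m^2 + m*(4*l - 66)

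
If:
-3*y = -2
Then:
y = 2/3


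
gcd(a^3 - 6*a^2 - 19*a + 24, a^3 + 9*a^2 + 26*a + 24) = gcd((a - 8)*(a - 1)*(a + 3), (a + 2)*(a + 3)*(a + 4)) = a + 3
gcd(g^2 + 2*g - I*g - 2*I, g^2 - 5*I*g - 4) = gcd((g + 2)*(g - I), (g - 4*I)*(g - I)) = g - I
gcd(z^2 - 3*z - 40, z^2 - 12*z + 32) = z - 8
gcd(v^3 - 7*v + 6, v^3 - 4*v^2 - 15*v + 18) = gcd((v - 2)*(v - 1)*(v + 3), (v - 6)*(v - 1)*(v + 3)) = v^2 + 2*v - 3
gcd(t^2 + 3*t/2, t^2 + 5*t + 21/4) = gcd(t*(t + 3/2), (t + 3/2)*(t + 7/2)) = t + 3/2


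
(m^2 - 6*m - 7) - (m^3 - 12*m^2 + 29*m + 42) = -m^3 + 13*m^2 - 35*m - 49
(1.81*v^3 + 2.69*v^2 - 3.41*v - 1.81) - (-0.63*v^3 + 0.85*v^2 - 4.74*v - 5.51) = 2.44*v^3 + 1.84*v^2 + 1.33*v + 3.7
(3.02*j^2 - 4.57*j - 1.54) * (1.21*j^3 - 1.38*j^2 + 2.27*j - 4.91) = 3.6542*j^5 - 9.6973*j^4 + 11.2986*j^3 - 23.0769*j^2 + 18.9429*j + 7.5614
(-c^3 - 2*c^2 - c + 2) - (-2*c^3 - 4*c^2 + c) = c^3 + 2*c^2 - 2*c + 2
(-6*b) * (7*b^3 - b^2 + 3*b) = -42*b^4 + 6*b^3 - 18*b^2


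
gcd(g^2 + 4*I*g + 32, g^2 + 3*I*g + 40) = g + 8*I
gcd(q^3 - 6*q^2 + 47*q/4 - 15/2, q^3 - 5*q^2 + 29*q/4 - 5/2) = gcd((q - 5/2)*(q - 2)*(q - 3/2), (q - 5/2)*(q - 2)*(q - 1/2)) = q^2 - 9*q/2 + 5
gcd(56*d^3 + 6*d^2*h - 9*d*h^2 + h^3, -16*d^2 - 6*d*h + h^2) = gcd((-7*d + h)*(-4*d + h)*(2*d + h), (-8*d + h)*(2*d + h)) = 2*d + h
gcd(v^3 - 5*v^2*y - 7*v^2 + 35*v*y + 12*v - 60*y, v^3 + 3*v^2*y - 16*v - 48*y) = v - 4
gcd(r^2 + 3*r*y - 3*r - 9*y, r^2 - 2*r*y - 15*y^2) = r + 3*y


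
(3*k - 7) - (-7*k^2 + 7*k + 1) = 7*k^2 - 4*k - 8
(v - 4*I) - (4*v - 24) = -3*v + 24 - 4*I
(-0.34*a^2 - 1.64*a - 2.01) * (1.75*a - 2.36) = -0.595*a^3 - 2.0676*a^2 + 0.3529*a + 4.7436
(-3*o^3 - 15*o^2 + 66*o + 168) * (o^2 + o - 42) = -3*o^5 - 18*o^4 + 177*o^3 + 864*o^2 - 2604*o - 7056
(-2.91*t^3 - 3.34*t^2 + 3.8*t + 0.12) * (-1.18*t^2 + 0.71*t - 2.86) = 3.4338*t^5 + 1.8751*t^4 + 1.4672*t^3 + 12.1088*t^2 - 10.7828*t - 0.3432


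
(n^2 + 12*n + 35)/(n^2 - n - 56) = (n + 5)/(n - 8)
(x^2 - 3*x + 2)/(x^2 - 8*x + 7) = (x - 2)/(x - 7)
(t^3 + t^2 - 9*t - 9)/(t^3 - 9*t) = (t + 1)/t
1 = 1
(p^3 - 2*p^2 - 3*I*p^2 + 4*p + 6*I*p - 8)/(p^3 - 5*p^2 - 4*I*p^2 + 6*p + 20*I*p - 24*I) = (p + I)/(p - 3)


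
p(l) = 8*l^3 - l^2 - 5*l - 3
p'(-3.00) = 217.00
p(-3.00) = -213.00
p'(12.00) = 3427.00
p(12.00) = 13617.00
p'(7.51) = 1333.58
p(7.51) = 3291.57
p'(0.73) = 6.33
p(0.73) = -4.07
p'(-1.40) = 44.84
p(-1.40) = -19.91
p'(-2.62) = 164.99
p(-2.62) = -140.64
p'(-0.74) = 9.62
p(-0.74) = -3.09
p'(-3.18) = 244.06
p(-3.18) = -254.47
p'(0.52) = 0.45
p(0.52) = -4.75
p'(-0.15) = -4.16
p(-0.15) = -2.30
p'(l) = 24*l^2 - 2*l - 5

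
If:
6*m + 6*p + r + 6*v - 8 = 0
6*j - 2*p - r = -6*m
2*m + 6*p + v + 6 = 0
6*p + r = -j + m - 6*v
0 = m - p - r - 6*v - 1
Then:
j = 126/31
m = 374/217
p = -19/31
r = 7802/217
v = -1252/217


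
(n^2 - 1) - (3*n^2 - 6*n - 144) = -2*n^2 + 6*n + 143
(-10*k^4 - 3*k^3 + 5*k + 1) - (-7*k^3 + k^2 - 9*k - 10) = -10*k^4 + 4*k^3 - k^2 + 14*k + 11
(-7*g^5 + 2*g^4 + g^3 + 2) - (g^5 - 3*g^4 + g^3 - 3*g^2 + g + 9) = -8*g^5 + 5*g^4 + 3*g^2 - g - 7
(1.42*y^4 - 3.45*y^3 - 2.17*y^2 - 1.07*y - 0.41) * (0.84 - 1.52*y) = -2.1584*y^5 + 6.4368*y^4 + 0.4004*y^3 - 0.1964*y^2 - 0.2756*y - 0.3444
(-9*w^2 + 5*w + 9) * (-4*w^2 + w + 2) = 36*w^4 - 29*w^3 - 49*w^2 + 19*w + 18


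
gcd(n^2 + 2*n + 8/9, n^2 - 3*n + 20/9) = 1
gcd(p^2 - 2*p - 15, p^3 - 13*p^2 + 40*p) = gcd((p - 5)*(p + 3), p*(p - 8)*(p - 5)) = p - 5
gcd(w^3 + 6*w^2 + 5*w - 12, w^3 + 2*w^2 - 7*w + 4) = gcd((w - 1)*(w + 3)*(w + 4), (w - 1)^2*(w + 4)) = w^2 + 3*w - 4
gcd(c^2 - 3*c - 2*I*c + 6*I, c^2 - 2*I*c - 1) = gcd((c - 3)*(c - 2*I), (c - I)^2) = 1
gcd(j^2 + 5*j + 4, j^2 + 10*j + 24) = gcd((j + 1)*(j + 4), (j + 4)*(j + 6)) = j + 4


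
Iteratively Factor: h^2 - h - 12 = (h - 4)*(h + 3)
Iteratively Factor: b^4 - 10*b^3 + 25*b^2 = (b - 5)*(b^3 - 5*b^2) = b*(b - 5)*(b^2 - 5*b) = b^2*(b - 5)*(b - 5)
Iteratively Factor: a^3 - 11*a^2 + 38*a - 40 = (a - 5)*(a^2 - 6*a + 8) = (a - 5)*(a - 2)*(a - 4)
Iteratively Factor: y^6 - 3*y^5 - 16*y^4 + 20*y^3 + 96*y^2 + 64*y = (y + 1)*(y^5 - 4*y^4 - 12*y^3 + 32*y^2 + 64*y) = (y + 1)*(y + 2)*(y^4 - 6*y^3 + 32*y) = (y + 1)*(y + 2)^2*(y^3 - 8*y^2 + 16*y) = (y - 4)*(y + 1)*(y + 2)^2*(y^2 - 4*y) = (y - 4)^2*(y + 1)*(y + 2)^2*(y)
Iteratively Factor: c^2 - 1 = (c - 1)*(c + 1)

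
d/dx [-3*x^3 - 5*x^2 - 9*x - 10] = -9*x^2 - 10*x - 9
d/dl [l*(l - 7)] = 2*l - 7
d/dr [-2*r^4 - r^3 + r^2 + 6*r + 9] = -8*r^3 - 3*r^2 + 2*r + 6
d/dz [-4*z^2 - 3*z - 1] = -8*z - 3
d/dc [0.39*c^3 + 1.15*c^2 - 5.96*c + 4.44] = 1.17*c^2 + 2.3*c - 5.96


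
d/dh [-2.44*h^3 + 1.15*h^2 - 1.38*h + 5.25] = -7.32*h^2 + 2.3*h - 1.38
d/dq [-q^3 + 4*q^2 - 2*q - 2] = -3*q^2 + 8*q - 2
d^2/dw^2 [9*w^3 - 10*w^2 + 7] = 54*w - 20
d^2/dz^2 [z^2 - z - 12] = 2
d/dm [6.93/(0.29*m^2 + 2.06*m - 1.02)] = (-4.0194*m - 14.2758)/(0.29*m^2 + 2.06*m - 1.02)^2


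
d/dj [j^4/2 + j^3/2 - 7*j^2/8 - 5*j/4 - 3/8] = 2*j^3 + 3*j^2/2 - 7*j/4 - 5/4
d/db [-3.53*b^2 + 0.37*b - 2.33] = 0.37 - 7.06*b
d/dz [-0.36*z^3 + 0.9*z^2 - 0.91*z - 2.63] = -1.08*z^2 + 1.8*z - 0.91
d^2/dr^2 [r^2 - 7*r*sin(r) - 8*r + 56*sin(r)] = 7*r*sin(r) - 56*sin(r) - 14*cos(r) + 2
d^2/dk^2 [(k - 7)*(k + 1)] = 2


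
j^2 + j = j*(j + 1)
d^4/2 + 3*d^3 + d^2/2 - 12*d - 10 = (d/2 + 1)*(d - 2)*(d + 1)*(d + 5)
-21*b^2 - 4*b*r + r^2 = (-7*b + r)*(3*b + r)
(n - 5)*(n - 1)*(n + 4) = n^3 - 2*n^2 - 19*n + 20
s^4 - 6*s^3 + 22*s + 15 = (s - 5)*(s - 3)*(s + 1)^2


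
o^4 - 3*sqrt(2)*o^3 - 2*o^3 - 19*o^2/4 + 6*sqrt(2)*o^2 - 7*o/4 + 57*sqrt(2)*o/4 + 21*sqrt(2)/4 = (o - 7/2)*(o + 1/2)*(o + 1)*(o - 3*sqrt(2))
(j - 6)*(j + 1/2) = j^2 - 11*j/2 - 3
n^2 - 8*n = n*(n - 8)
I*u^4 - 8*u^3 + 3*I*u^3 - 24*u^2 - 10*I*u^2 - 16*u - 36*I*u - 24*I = (u + 2)*(u + 2*I)*(u + 6*I)*(I*u + I)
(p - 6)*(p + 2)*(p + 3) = p^3 - p^2 - 24*p - 36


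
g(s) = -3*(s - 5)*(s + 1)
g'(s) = 12 - 6*s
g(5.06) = -1.09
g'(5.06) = -18.36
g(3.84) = 16.84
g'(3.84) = -11.04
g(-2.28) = -27.96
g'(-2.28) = 25.68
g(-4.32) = -92.83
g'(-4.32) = 37.92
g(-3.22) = -54.75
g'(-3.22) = 31.32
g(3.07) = 23.57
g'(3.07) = -6.42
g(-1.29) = -5.47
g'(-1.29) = 19.74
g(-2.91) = -45.32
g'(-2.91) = 29.46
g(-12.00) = -561.00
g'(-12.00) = 84.00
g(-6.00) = -165.00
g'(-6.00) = 48.00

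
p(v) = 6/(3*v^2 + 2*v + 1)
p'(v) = 6*(-6*v - 2)/(3*v^2 + 2*v + 1)^2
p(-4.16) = 0.13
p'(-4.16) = 0.07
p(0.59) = 1.86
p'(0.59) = -3.20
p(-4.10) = 0.14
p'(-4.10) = 0.07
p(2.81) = 0.20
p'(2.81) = -0.12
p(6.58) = 0.04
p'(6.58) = -0.01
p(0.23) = 3.71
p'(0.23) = -7.74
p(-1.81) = 0.83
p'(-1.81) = 1.02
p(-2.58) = 0.38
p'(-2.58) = 0.32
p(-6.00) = 0.06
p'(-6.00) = 0.02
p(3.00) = 0.18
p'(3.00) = -0.10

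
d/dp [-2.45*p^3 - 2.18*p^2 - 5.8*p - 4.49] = -7.35*p^2 - 4.36*p - 5.8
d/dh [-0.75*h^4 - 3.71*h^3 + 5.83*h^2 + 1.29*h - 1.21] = -3.0*h^3 - 11.13*h^2 + 11.66*h + 1.29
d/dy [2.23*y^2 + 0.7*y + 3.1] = 4.46*y + 0.7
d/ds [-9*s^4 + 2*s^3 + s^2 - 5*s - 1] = -36*s^3 + 6*s^2 + 2*s - 5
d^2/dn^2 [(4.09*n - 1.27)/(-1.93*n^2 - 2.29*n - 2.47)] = (-(3.86*n + 2.29)*(4.09*n - 1.27)*(7.72*n + 4.58) + (47.3622*n + 13.83)*(1.93*n^2 + 2.29*n + 2.47))/(1.93*n^2 + 2.29*n + 2.47)^3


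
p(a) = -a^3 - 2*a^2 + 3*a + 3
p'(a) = -3*a^2 - 4*a + 3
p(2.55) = -18.94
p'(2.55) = -26.71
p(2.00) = -7.00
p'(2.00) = -17.00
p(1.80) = -3.91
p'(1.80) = -13.92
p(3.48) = -52.92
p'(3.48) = -47.25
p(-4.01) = 23.29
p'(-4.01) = -29.20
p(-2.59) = -0.81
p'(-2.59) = -6.76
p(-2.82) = 1.06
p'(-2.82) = -9.58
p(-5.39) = 85.32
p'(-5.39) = -62.60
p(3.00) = -33.00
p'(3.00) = -36.00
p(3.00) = -33.00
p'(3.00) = -36.00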